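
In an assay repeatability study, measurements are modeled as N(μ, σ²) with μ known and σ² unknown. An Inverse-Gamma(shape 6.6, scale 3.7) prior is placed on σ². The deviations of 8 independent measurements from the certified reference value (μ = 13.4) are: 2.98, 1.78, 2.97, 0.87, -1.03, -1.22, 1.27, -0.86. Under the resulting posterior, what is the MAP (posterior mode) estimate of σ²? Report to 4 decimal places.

With known mean μ and an Inverse-Gamma(α, β) prior on σ², the Normal likelihood is conjugate: posterior is Inv-Gamma(α + n/2, β + Σ(xᵢ−μ)²/2).
Σ(xᵢ−μ)² = (2.98)² + (1.78)² + (2.97)² + (0.87)² + (-1.03)² + (-1.22)² + (1.27)² + (-0.86)² = 26.5284.
Posterior: Inv-Gamma(6.6 + 8/2, 3.7 + 26.5284/2) = Inv-Gamma(10.60, 16.96420).
Mode = β/(α+1) = 16.96420/11.60 = 1.4624.

1.4624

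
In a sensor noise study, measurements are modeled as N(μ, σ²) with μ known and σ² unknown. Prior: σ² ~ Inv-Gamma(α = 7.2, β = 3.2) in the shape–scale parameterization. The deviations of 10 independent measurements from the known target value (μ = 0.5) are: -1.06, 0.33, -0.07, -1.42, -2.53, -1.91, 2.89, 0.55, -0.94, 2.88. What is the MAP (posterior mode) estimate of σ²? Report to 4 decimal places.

1.4218

With known mean μ and an Inverse-Gamma(α, β) prior on σ², the Normal likelihood is conjugate: posterior is Inv-Gamma(α + n/2, β + Σ(xᵢ−μ)²/2).
Σ(xᵢ−μ)² = (-1.06)² + (0.33)² + (-0.07)² + (-1.42)² + (-2.53)² + (-1.91)² + (2.89)² + (0.55)² + (-0.94)² + (2.88)² = 31.1354.
Posterior: Inv-Gamma(7.2 + 10/2, 3.2 + 31.1354/2) = Inv-Gamma(12.20, 18.76770).
Mode = β/(α+1) = 18.76770/13.20 = 1.4218.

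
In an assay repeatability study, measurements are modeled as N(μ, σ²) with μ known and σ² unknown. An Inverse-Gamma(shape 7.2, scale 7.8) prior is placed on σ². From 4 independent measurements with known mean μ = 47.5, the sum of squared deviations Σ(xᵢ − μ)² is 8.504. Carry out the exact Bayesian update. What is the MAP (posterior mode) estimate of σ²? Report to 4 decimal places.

1.1816

With known mean μ and an Inverse-Gamma(α, β) prior on σ², the Normal likelihood is conjugate: posterior is Inv-Gamma(α + n/2, β + Σ(xᵢ−μ)²/2).
Posterior: Inv-Gamma(7.2 + 4/2, 7.8 + 8.504/2) = Inv-Gamma(9.20, 12.0520).
Mode = β/(α+1) = 12.0520/10.20 = 1.1816.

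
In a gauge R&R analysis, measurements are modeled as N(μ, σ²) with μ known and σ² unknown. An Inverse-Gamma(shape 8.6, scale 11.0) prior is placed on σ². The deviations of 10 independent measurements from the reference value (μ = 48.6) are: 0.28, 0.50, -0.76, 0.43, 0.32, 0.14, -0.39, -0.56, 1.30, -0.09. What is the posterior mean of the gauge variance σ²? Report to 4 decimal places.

1.0070

With known mean μ and an Inverse-Gamma(α, β) prior on σ², the Normal likelihood is conjugate: posterior is Inv-Gamma(α + n/2, β + Σ(xᵢ−μ)²/2).
Σ(xᵢ−μ)² = (0.28)² + (0.50)² + (-0.76)² + (0.43)² + (0.32)² + (0.14)² + (-0.39)² + (-0.56)² + (1.30)² + (-0.09)² = 3.3767.
Posterior: Inv-Gamma(8.6 + 10/2, 11.0 + 3.3767/2) = Inv-Gamma(13.60, 12.68835).
E[σ²|data] = β/(α−1) = 12.68835/12.60 = 1.0070.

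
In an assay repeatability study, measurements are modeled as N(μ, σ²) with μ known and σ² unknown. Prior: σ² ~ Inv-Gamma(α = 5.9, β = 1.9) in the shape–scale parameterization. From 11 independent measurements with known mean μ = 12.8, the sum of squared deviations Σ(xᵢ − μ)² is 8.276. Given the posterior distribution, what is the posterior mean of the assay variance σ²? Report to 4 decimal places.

0.5806

With known mean μ and an Inverse-Gamma(α, β) prior on σ², the Normal likelihood is conjugate: posterior is Inv-Gamma(α + n/2, β + Σ(xᵢ−μ)²/2).
Posterior: Inv-Gamma(5.9 + 11/2, 1.9 + 8.276/2) = Inv-Gamma(11.40, 6.0380).
E[σ²|data] = β/(α−1) = 6.0380/10.40 = 0.5806.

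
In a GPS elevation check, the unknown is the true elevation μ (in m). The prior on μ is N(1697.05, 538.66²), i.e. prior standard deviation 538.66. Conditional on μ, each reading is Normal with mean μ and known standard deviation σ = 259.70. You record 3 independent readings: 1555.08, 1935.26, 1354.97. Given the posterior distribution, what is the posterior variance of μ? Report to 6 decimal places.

For Normal data with known variance σ², a Normal(μ₀, σ₀²) prior on μ is conjugate. Posterior precision = 1/σ₀² + n/σ²; posterior mean is the precision-weighted average of μ₀ and x̄.
σ₀² = 538.66² = 290154.5956, σ² = 259.70² = 67444.09; σ² + n·σ₀² = 67444.09 + 3·290154.5956 = 937907.8768.
Posterior precision = 1/σ₀² + n/σ² = 1/290154.5956 + 3/67444.09 = (σ² + n·σ₀²)/(σ₀²σ²) = 937907.8768/(290154.5956·67444.09); posterior variance σₙ² = σ₀²σ²/(σ² + n·σ₀²) = 290154.5956·67444.09/937907.8768 = 20864.749240.

20864.749240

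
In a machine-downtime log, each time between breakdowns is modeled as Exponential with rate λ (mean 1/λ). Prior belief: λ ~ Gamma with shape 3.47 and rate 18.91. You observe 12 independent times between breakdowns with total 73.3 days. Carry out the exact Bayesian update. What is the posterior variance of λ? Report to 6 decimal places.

0.001819

With a Gamma(shape α, rate β) prior on the exponential rate λ, the posterior after n observations with total T = Σxᵢ is Gamma(α+n, β+T).
Posterior: Gamma(3.47+12, 18.91+73.3) = Gamma(15.47, 92.21).
Var = α/β² = 0.001819.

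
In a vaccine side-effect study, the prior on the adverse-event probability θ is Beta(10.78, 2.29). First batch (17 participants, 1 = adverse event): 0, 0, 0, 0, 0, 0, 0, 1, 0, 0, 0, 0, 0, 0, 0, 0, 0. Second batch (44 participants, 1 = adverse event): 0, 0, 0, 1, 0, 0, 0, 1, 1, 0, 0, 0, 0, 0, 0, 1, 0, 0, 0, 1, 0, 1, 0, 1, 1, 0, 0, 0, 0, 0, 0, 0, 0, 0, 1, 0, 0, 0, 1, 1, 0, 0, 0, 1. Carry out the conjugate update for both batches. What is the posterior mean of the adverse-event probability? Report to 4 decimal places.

0.3210

The Beta prior is conjugate to a Binomial/Bernoulli likelihood; the update adds successes to α and failures to β.
After batch 1: Beta(10.78+1, 2.29+16) = Beta(11.78, 18.29).
After batch 2: Beta(11.78+12, 18.29+32) = Beta(23.78, 50.29).
Posterior mean = α/(α+β) = 23.78/74.07 = 0.3210.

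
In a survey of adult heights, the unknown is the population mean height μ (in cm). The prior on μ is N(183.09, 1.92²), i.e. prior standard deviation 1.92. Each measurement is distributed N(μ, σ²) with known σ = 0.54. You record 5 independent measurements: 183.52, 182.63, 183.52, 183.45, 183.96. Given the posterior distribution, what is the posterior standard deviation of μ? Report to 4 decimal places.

For Normal data with known variance σ², a Normal(μ₀, σ₀²) prior on μ is conjugate. Posterior precision = 1/σ₀² + n/σ²; posterior mean is the precision-weighted average of μ₀ and x̄.
σ₀² = 1.92² = 3.6864, σ² = 0.54² = 0.2916; σ² + n·σ₀² = 0.2916 + 5·3.6864 = 18.7236.
Posterior precision = 1/σ₀² + n/σ² = 1/3.6864 + 5/0.2916 = (σ² + n·σ₀²)/(σ₀²σ²) = 18.7236/(3.6864·0.2916); posterior variance σₙ² = σ₀²σ²/(σ² + n·σ₀²) = 3.6864·0.2916/18.7236 = 0.057412.
Posterior SD = √σₙ² = √(3.6864·0.2916/18.7236) = 0.2396.

0.2396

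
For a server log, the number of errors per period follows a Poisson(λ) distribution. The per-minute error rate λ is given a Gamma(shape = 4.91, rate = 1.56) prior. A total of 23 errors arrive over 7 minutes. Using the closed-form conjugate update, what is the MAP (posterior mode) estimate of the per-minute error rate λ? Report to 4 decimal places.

3.1437

With a Gamma(shape α, rate β) prior, the Poisson likelihood is conjugate: the posterior is Gamma(α + ΣXᵢ, β + n).
Posterior: Gamma(α+S, β+n) = Gamma(4.91+23, 1.56+7) = Gamma(27.91, 8.56).
Mode of Gamma(α,β) for α≥1 is (α−1)/β = 26.91/8.56 = 3.1437.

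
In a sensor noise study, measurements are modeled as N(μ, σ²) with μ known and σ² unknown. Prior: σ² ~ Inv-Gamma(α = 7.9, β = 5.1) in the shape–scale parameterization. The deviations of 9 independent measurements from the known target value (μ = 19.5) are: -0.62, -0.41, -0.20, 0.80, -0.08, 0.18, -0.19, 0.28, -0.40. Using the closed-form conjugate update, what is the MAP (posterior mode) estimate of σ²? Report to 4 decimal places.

With known mean μ and an Inverse-Gamma(α, β) prior on σ², the Normal likelihood is conjugate: posterior is Inv-Gamma(α + n/2, β + Σ(xᵢ−μ)²/2).
Σ(xᵢ−μ)² = (-0.62)² + (-0.41)² + (-0.20)² + (0.80)² + (-0.08)² + (0.18)² + (-0.19)² + (0.28)² + (-0.40)² = 1.5458.
Posterior: Inv-Gamma(7.9 + 9/2, 5.1 + 1.5458/2) = Inv-Gamma(12.40, 5.87290).
Mode = β/(α+1) = 5.87290/13.40 = 0.4383.

0.4383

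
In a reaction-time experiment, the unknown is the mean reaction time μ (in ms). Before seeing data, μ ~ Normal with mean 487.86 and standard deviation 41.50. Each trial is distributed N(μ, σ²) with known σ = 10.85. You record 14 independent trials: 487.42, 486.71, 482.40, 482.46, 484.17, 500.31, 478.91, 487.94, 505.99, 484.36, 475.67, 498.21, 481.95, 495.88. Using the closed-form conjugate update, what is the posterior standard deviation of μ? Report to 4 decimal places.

2.8927

For Normal data with known variance σ², a Normal(μ₀, σ₀²) prior on μ is conjugate. Posterior precision = 1/σ₀² + n/σ²; posterior mean is the precision-weighted average of μ₀ and x̄.
σ₀² = 41.50² = 1722.25, σ² = 10.85² = 117.7225; σ² + n·σ₀² = 117.7225 + 14·1722.25 = 24229.2225.
Posterior precision = 1/σ₀² + n/σ² = 1/1722.25 + 14/117.7225 = (σ² + n·σ₀²)/(σ₀²σ²) = 24229.2225/(1722.25·117.7225); posterior variance σₙ² = σ₀²σ²/(σ² + n·σ₀²) = 1722.25·117.7225/24229.2225 = 8.367894.
Posterior SD = √σₙ² = √(1722.25·117.7225/24229.2225) = 2.8927.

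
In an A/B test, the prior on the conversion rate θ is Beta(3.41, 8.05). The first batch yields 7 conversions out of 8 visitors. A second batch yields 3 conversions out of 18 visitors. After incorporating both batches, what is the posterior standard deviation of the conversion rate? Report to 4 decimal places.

The Beta prior is conjugate to a Binomial/Bernoulli likelihood; the update adds successes to α and failures to β.
After batch 1: Beta(3.41+7, 8.05+1) = Beta(10.41, 9.05).
After batch 2: Beta(10.41+3, 9.05+15) = Beta(13.41, 24.05).
Var = αβ/((α+β)²(α+β+1)) = 13.41·24.05/(37.46²·38.46) = 0.00597584; SD = √0.00597584 = 0.0773.

0.0773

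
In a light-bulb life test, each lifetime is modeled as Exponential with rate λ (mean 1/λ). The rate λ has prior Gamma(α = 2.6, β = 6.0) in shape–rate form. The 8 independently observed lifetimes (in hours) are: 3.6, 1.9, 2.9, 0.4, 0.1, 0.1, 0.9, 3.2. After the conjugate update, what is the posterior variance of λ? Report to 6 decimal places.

0.029056

With a Gamma(shape α, rate β) prior on the exponential rate λ, the posterior after n observations with total T = Σxᵢ is Gamma(α+n, β+T).
Sum of observations T = 13.1 hours; n = 8.
Posterior: Gamma(2.6+8, 6.0+13.1) = Gamma(10.6, 19.1).
Var = α/β² = 0.029056.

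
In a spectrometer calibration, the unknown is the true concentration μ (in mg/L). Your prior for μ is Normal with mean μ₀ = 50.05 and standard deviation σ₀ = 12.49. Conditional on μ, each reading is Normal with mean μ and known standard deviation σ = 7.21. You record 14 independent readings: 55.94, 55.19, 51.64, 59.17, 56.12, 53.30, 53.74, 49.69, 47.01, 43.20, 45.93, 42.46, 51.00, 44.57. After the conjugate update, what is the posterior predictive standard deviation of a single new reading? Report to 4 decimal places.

7.4573

For Normal data with known variance σ², a Normal(μ₀, σ₀²) prior on μ is conjugate. Posterior precision = 1/σ₀² + n/σ²; posterior mean is the precision-weighted average of μ₀ and x̄.
σ₀² = 12.49² = 156.0001, σ² = 7.21² = 51.9841; σ² + n·σ₀² = 51.9841 + 14·156.0001 = 2235.9855.
Posterior precision = 1/σ₀² + n/σ² = 1/156.0001 + 14/51.9841 = (σ² + n·σ₀²)/(σ₀²σ²) = 2235.9855/(156.0001·51.9841); posterior variance σₙ² = σ₀²σ²/(σ² + n·σ₀²) = 156.0001·51.9841/2235.9855 = 3.626824.
Predictive variance for one new observation = σₙ² + σ² = 156.0001·51.9841/2235.9855 + 51.9841 = σ²·(σ₀² + 2235.9855)/2235.9855 = 51.9841·2391.9856/2235.9855 = 55.610924; SD = √(51.9841·2391.9856/2235.9855) = 7.4573.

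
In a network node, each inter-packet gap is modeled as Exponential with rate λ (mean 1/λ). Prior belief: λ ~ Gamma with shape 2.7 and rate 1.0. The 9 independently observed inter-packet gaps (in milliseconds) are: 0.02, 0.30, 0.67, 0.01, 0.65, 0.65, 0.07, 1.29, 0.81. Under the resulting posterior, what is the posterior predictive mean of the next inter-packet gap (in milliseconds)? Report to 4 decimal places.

With a Gamma(shape α, rate β) prior on the exponential rate λ, the posterior after n observations with total T = Σxᵢ is Gamma(α+n, β+T).
Sum of observations T = 4.47 milliseconds; n = 9.
Posterior: Gamma(2.7+9, 1.0+4.47) = Gamma(11.7, 5.47).
The predictive distribution for the next observation is Lomax; its mean is β/(α−1) = 5.47/10.7 = 0.5112.

0.5112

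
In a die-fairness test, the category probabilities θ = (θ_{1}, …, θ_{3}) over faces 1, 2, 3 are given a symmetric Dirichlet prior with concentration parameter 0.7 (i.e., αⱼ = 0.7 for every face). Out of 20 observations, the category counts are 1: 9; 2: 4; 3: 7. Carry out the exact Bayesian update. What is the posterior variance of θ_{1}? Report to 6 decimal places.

0.010661

The Dirichlet prior is conjugate to the Multinomial likelihood: each posterior αⱼ = prior αⱼ + observed count nⱼ.
Posterior concentration: (9.7, 4.7, 7.7), total = 22.1.
Var[θ_j] = α_j(Σα−α_j)/((Σα)²(Σα+1)) = 9.7·12.4/(22.1²·23.1) = 0.010661.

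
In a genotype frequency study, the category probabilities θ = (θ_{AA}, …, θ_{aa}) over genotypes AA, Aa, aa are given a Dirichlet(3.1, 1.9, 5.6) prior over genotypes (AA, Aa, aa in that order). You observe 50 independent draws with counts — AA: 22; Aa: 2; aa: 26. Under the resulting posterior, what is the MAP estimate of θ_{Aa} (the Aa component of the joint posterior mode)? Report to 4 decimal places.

The Dirichlet prior is conjugate to the Multinomial likelihood: each posterior αⱼ = prior αⱼ + observed count nⱼ.
Posterior concentration: (25.1, 3.9, 31.6), total = 60.6.
Joint mode component: (α_{Aa}−1)/(Σα−K) = 2.9/57.6 = 0.0503.

0.0503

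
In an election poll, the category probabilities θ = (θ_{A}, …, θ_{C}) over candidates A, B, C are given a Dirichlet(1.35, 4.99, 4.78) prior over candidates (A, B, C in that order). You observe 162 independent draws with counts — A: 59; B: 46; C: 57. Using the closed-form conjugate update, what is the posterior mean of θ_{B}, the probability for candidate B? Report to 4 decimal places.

0.2945

The Dirichlet prior is conjugate to the Multinomial likelihood: each posterior αⱼ = prior αⱼ + observed count nⱼ.
Posterior concentration: (60.35, 50.99, 61.78), total = 173.12.
E[θ_{B}|data] = α_{B}/Σα = 50.99/173.12 = 0.2945.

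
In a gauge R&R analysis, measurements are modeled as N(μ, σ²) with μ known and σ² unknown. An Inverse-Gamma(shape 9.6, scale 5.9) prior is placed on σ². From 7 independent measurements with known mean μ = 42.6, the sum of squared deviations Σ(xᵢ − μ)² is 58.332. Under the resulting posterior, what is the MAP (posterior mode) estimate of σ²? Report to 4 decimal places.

With known mean μ and an Inverse-Gamma(α, β) prior on σ², the Normal likelihood is conjugate: posterior is Inv-Gamma(α + n/2, β + Σ(xᵢ−μ)²/2).
Posterior: Inv-Gamma(9.6 + 7/2, 5.9 + 58.332/2) = Inv-Gamma(13.10, 35.0660).
Mode = β/(α+1) = 35.0660/14.10 = 2.4870.

2.4870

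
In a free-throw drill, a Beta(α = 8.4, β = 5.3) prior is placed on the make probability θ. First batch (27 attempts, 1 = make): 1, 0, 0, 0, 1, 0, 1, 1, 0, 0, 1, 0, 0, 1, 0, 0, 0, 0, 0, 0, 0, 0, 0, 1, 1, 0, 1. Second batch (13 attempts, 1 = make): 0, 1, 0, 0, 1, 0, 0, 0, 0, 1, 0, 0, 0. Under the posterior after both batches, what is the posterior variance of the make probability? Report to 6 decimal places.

The Beta prior is conjugate to a Binomial/Bernoulli likelihood; the update adds successes to α and failures to β.
After batch 1: Beta(8.4+9, 5.3+18) = Beta(17.4, 23.3).
After batch 2: Beta(17.4+3, 23.3+10) = Beta(20.4, 33.3).
Var = αβ/((α+β)²(α+β+1)) = 20.4·33.3/(53.7²·54.7) = 0.004307.

0.004307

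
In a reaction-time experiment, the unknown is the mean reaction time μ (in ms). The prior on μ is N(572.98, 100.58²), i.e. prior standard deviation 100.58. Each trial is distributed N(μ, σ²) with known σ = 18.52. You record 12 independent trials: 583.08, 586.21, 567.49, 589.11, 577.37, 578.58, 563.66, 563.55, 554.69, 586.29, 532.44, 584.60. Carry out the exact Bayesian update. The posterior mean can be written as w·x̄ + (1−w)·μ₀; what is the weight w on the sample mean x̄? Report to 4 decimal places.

For Normal data with known variance σ², a Normal(μ₀, σ₀²) prior on μ is conjugate. Posterior precision = 1/σ₀² + n/σ²; posterior mean is the precision-weighted average of μ₀ and x̄.
σ₀² = 100.58² = 10116.3364, σ² = 18.52² = 342.9904. Prior precision 1/σ₀² = 1/10116.3364; data precision n/σ² = 12/342.9904.
w = (n/σ²)/(1/σ₀² + n/σ²) = n·σ₀²/(σ² + n·σ₀²) = 12·10116.3364/(342.9904 + 12·10116.3364) = 121396.0368/121739.0272 = 0.9972.

0.9972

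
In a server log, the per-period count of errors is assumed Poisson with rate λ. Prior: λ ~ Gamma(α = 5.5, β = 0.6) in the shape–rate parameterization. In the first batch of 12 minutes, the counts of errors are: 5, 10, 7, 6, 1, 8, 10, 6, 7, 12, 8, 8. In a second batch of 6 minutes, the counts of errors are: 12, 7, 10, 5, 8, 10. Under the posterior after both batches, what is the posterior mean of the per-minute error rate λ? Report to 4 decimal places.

With a Gamma(shape α, rate β) prior, the Poisson likelihood is conjugate: the posterior is Gamma(α + ΣXᵢ, β + n).
Batch 1: sum of counts S = 88 over n = 12 minutes.
After batch 1: Gamma(α+S, β+n) = Gamma(5.5+88, 0.6+12) = Gamma(93.5, 12.6).
Batch 2: sum of counts S = 52 over n = 6 minutes.
After batch 2: Gamma(α+S, β+n) = Gamma(93.5+52, 12.6+6) = Gamma(145.5, 18.6).
Posterior mean = α/β = 145.5/18.6 = 7.8226.

7.8226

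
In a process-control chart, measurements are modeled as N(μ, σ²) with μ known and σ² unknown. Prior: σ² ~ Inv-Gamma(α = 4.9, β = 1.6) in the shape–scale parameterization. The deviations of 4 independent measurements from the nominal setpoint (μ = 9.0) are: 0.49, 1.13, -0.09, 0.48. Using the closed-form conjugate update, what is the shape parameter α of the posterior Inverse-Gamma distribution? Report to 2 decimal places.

With known mean μ and an Inverse-Gamma(α, β) prior on σ², the Normal likelihood is conjugate: posterior is Inv-Gamma(α + n/2, β + Σ(xᵢ−μ)²/2).
Σ(xᵢ−μ)² = (0.49)² + (1.13)² + (-0.09)² + (0.48)² = 1.7555.
Posterior: Inv-Gamma(4.9 + 4/2, 1.6 + 1.7555/2) = Inv-Gamma(6.90, 2.47775).
Posterior α = 6.90.

6.90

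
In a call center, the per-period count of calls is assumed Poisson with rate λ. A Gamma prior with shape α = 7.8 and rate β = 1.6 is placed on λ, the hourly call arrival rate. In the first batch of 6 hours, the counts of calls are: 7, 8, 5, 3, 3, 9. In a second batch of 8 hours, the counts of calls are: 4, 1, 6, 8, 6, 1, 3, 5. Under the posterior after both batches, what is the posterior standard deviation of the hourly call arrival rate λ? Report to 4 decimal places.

With a Gamma(shape α, rate β) prior, the Poisson likelihood is conjugate: the posterior is Gamma(α + ΣXᵢ, β + n).
Batch 1: sum of counts S = 35 over n = 6 hours.
After batch 1: Gamma(α+S, β+n) = Gamma(7.8+35, 1.6+6) = Gamma(42.8, 7.6).
Batch 2: sum of counts S = 34 over n = 8 hours.
After batch 2: Gamma(α+S, β+n) = Gamma(42.8+34, 7.6+8) = Gamma(76.8, 15.6).
SD = √α/β = √76.8/15.6 = 0.5618.

0.5618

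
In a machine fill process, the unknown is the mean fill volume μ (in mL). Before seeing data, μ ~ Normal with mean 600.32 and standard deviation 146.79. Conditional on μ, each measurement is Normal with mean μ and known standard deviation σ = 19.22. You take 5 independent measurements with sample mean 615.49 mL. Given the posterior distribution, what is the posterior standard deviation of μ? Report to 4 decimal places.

For Normal data with known variance σ², a Normal(μ₀, σ₀²) prior on μ is conjugate. Posterior precision = 1/σ₀² + n/σ²; posterior mean is the precision-weighted average of μ₀ and x̄.
σ₀² = 146.79² = 21547.3041, σ² = 19.22² = 369.4084; σ² + n·σ₀² = 369.4084 + 5·21547.3041 = 108105.9289.
Posterior precision = 1/σ₀² + n/σ² = 1/21547.3041 + 5/369.4084 = (σ² + n·σ₀²)/(σ₀²σ²) = 108105.9289/(21547.3041·369.4084); posterior variance σₙ² = σ₀²σ²/(σ² + n·σ₀²) = 21547.3041·369.4084/108105.9289 = 73.629219.
Posterior SD = √σₙ² = √(21547.3041·369.4084/108105.9289) = 8.5807.

8.5807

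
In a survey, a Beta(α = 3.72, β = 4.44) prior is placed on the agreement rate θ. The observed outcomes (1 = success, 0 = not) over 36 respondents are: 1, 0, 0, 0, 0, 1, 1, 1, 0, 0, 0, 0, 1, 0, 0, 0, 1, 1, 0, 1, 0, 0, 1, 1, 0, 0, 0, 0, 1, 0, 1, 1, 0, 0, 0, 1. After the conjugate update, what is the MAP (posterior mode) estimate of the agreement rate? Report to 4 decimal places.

0.3966

The Beta prior is conjugate to a Binomial/Bernoulli likelihood; the update adds successes to α and failures to β.
Posterior: Beta(α+k, β+n−k) = Beta(3.72+14, 4.44+22) = Beta(17.72, 26.44).
Mode of Beta(a,b) for a,b>1 is (a−1)/(a+b−2) = 16.72/42.16 = 0.3966.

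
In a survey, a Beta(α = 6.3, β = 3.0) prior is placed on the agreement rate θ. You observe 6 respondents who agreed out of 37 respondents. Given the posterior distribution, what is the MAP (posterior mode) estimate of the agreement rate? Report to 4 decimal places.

0.2551

The Beta prior is conjugate to a Binomial/Bernoulli likelihood; the update adds successes to α and failures to β.
Posterior: Beta(α+k, β+n−k) = Beta(6.3+6, 3.0+31) = Beta(12.3, 34.0).
Mode of Beta(a,b) for a,b>1 is (a−1)/(a+b−2) = 11.3/44.3 = 0.2551.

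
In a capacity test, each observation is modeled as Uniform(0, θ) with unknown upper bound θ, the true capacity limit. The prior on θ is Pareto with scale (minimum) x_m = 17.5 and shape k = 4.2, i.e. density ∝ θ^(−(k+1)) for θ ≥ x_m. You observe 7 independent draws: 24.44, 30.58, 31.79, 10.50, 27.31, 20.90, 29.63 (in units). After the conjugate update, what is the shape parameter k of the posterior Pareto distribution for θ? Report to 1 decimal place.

11.2

A Pareto(scale x_m, shape k) prior on the upper bound θ of Uniform(0, θ) is conjugate: posterior is Pareto(max(x_m, max xᵢ), k + n).
Sample maximum = 31.79; prior scale x_m = 17.5 → posterior scale = max = 31.79.
Posterior shape = 4.2 + 7 = 11.2.
Posterior shape k = 11.2.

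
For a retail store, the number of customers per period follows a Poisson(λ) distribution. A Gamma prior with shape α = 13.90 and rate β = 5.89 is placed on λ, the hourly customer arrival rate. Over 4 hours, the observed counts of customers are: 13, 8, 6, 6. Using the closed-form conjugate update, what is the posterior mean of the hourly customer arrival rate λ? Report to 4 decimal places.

With a Gamma(shape α, rate β) prior, the Poisson likelihood is conjugate: the posterior is Gamma(α + ΣXᵢ, β + n).
Sum of counts S = 33 over n = 4 hours.
Posterior: Gamma(α+S, β+n) = Gamma(13.90+33, 5.89+4) = Gamma(46.90, 9.89).
Posterior mean = α/β = 46.90/9.89 = 4.7422.

4.7422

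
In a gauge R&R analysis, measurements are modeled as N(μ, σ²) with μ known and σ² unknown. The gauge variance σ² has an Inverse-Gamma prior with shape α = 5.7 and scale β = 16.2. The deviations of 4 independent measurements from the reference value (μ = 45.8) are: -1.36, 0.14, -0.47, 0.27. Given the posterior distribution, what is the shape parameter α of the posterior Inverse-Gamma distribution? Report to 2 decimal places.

With known mean μ and an Inverse-Gamma(α, β) prior on σ², the Normal likelihood is conjugate: posterior is Inv-Gamma(α + n/2, β + Σ(xᵢ−μ)²/2).
Σ(xᵢ−μ)² = (-1.36)² + (0.14)² + (-0.47)² + (0.27)² = 2.1630.
Posterior: Inv-Gamma(5.7 + 4/2, 16.2 + 2.1630/2) = Inv-Gamma(7.70, 17.28150).
Posterior α = 7.70.

7.70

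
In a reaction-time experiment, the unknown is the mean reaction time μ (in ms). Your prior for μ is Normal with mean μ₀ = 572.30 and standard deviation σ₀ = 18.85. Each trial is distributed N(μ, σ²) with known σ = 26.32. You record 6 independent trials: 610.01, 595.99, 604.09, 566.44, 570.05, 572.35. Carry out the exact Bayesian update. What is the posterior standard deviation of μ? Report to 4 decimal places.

9.3350

For Normal data with known variance σ², a Normal(μ₀, σ₀²) prior on μ is conjugate. Posterior precision = 1/σ₀² + n/σ²; posterior mean is the precision-weighted average of μ₀ and x̄.
σ₀² = 18.85² = 355.3225, σ² = 26.32² = 692.7424; σ² + n·σ₀² = 692.7424 + 6·355.3225 = 2824.6774.
Posterior precision = 1/σ₀² + n/σ² = 1/355.3225 + 6/692.7424 = (σ² + n·σ₀²)/(σ₀²σ²) = 2824.6774/(355.3225·692.7424); posterior variance σₙ² = σ₀²σ²/(σ² + n·σ₀²) = 355.3225·692.7424/2824.6774 = 87.141619.
Posterior SD = √σₙ² = √(355.3225·692.7424/2824.6774) = 9.3350.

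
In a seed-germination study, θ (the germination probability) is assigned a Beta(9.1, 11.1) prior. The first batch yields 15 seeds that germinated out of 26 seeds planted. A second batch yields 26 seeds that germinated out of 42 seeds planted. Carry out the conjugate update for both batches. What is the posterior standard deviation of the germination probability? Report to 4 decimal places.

The Beta prior is conjugate to a Binomial/Bernoulli likelihood; the update adds successes to α and failures to β.
After batch 1: Beta(9.1+15, 11.1+11) = Beta(24.1, 22.1).
After batch 2: Beta(24.1+26, 22.1+16) = Beta(50.1, 38.1).
Var = αβ/((α+β)²(α+β+1)) = 50.1·38.1/(88.2²·89.2) = 0.00275081; SD = √0.00275081 = 0.0524.

0.0524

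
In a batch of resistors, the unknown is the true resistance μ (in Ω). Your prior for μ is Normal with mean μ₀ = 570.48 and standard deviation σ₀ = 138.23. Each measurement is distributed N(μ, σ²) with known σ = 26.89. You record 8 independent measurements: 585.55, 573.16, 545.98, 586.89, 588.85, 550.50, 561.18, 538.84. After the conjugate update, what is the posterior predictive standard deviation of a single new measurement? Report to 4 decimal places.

For Normal data with known variance σ², a Normal(μ₀, σ₀²) prior on μ is conjugate. Posterior precision = 1/σ₀² + n/σ²; posterior mean is the precision-weighted average of μ₀ and x̄.
σ₀² = 138.23² = 19107.5329, σ² = 26.89² = 723.0721; σ² + n·σ₀² = 723.0721 + 8·19107.5329 = 153583.3353.
Posterior precision = 1/σ₀² + n/σ² = 1/19107.5329 + 8/723.0721 = (σ² + n·σ₀²)/(σ₀²σ²) = 153583.3353/(19107.5329·723.0721); posterior variance σₙ² = σ₀²σ²/(σ² + n·σ₀²) = 19107.5329·723.0721/153583.3353 = 89.958484.
Predictive variance for one new observation = σₙ² + σ² = 19107.5329·723.0721/153583.3353 + 723.0721 = σ²·(σ₀² + 153583.3353)/153583.3353 = 723.0721·172690.8682/153583.3353 = 813.030584; SD = √(723.0721·172690.8682/153583.3353) = 28.5137.

28.5137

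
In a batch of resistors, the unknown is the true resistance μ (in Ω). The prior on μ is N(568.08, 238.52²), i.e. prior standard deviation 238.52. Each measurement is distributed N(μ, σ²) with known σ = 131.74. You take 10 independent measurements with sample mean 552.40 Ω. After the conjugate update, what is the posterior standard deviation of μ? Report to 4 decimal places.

41.0386

For Normal data with known variance σ², a Normal(μ₀, σ₀²) prior on μ is conjugate. Posterior precision = 1/σ₀² + n/σ²; posterior mean is the precision-weighted average of μ₀ and x̄.
σ₀² = 238.52² = 56891.7904, σ² = 131.74² = 17355.4276; σ² + n·σ₀² = 17355.4276 + 10·56891.7904 = 586273.3316.
Posterior precision = 1/σ₀² + n/σ² = 1/56891.7904 + 10/17355.4276 = (σ² + n·σ₀²)/(σ₀²σ²) = 586273.3316/(56891.7904·17355.4276); posterior variance σₙ² = σ₀²σ²/(σ² + n·σ₀²) = 56891.7904·17355.4276/586273.3316 = 1684.165552.
Posterior SD = √σₙ² = √(56891.7904·17355.4276/586273.3316) = 41.0386.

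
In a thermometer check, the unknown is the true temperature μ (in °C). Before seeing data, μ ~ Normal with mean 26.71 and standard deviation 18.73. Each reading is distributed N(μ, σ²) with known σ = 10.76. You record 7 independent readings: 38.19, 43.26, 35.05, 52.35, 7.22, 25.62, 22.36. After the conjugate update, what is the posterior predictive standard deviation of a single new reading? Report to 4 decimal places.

11.4705

For Normal data with known variance σ², a Normal(μ₀, σ₀²) prior on μ is conjugate. Posterior precision = 1/σ₀² + n/σ²; posterior mean is the precision-weighted average of μ₀ and x̄.
σ₀² = 18.73² = 350.8129, σ² = 10.76² = 115.7776; σ² + n·σ₀² = 115.7776 + 7·350.8129 = 2571.4679.
Posterior precision = 1/σ₀² + n/σ² = 1/350.8129 + 7/115.7776 = (σ² + n·σ₀²)/(σ₀²σ²) = 2571.4679/(350.8129·115.7776); posterior variance σₙ² = σ₀²σ²/(σ² + n·σ₀²) = 350.8129·115.7776/2571.4679 = 15.794977.
Predictive variance for one new observation = σₙ² + σ² = 350.8129·115.7776/2571.4679 + 115.7776 = σ²·(σ₀² + 2571.4679)/2571.4679 = 115.7776·2922.2808/2571.4679 = 131.572577; SD = √(115.7776·2922.2808/2571.4679) = 11.4705.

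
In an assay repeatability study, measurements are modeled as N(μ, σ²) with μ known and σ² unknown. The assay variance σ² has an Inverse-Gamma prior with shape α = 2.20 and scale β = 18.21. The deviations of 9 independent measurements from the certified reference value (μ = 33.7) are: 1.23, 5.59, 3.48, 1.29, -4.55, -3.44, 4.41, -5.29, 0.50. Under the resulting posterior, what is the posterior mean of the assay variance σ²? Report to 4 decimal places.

14.3135

With known mean μ and an Inverse-Gamma(α, β) prior on σ², the Normal likelihood is conjugate: posterior is Inv-Gamma(α + n/2, β + Σ(xᵢ−μ)²/2).
Σ(xᵢ−μ)² = (1.23)² + (5.59)² + (3.48)² + (1.29)² + (-4.55)² + (-3.44)² + (4.41)² + (-5.29)² + (0.50)² = 126.7538.
Posterior: Inv-Gamma(2.20 + 9/2, 18.21 + 126.7538/2) = Inv-Gamma(6.70, 81.58690).
E[σ²|data] = β/(α−1) = 81.58690/5.70 = 14.3135.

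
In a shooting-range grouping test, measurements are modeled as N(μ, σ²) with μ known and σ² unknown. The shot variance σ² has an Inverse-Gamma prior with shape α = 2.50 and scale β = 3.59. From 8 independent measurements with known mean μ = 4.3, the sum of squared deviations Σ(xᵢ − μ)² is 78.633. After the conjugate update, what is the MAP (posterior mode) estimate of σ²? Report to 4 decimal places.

With known mean μ and an Inverse-Gamma(α, β) prior on σ², the Normal likelihood is conjugate: posterior is Inv-Gamma(α + n/2, β + Σ(xᵢ−μ)²/2).
Posterior: Inv-Gamma(2.50 + 8/2, 3.59 + 78.633/2) = Inv-Gamma(6.50, 42.9065).
Mode = β/(α+1) = 42.9065/7.50 = 5.7209.

5.7209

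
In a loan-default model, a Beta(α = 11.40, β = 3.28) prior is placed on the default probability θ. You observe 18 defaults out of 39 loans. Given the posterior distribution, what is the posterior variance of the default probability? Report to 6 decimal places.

The Beta prior is conjugate to a Binomial/Bernoulli likelihood; the update adds successes to α and failures to β.
Posterior: Beta(α+k, β+n−k) = Beta(11.40+18, 3.28+21) = Beta(29.40, 24.28).
Var = αβ/((α+β)²(α+β+1)) = 29.40·24.28/(53.68²·54.68) = 0.004530.

0.004530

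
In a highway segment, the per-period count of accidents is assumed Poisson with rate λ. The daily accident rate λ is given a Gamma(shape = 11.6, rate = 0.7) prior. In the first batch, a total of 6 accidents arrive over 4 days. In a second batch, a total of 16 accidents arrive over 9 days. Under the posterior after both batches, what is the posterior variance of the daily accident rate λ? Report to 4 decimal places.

0.1790

With a Gamma(shape α, rate β) prior, the Poisson likelihood is conjugate: the posterior is Gamma(α + ΣXᵢ, β + n).
After batch 1: Gamma(α+S, β+n) = Gamma(11.6+6, 0.7+4) = Gamma(17.6, 4.7).
After batch 2: Gamma(α+S, β+n) = Gamma(17.6+16, 4.7+9) = Gamma(33.6, 13.7).
Var = α/β² = 33.6/13.7² = 0.1790.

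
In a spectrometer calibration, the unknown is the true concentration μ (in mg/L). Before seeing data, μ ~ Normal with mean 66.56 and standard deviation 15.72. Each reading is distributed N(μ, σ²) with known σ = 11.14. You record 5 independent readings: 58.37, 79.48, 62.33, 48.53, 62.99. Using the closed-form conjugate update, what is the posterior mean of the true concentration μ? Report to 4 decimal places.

For Normal data with known variance σ², a Normal(μ₀, σ₀²) prior on μ is conjugate. Posterior precision = 1/σ₀² + n/σ²; posterior mean is the precision-weighted average of μ₀ and x̄.
Σxᵢ = 58.37 + 79.48 + 62.33 + 48.53 + 62.99 = 311.7, so n·x̄ = 311.7.
σ₀² = 15.72² = 247.1184, σ² = 11.14² = 124.0996; σ² + n·σ₀² = 124.0996 + 5·247.1184 = 1359.6916.
Posterior mean = (μ₀/σ₀² + n·x̄/σ²)/(1/σ₀² + n/σ²) = (σ²·μ₀ + σ₀²·n·x̄)/(σ² + n·σ₀²) = (124.0996·66.56 + 247.1184·311.7)/1359.6916 = 85286.874656/1359.6916 = 62.7252.

62.7252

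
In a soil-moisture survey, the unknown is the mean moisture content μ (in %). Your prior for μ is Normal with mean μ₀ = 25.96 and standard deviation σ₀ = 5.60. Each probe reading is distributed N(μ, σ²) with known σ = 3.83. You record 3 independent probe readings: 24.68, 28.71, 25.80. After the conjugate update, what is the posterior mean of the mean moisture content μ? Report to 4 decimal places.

26.3378

For Normal data with known variance σ², a Normal(μ₀, σ₀²) prior on μ is conjugate. Posterior precision = 1/σ₀² + n/σ²; posterior mean is the precision-weighted average of μ₀ and x̄.
Σxᵢ = 24.68 + 28.71 + 25.80 = 79.19, so n·x̄ = 79.19.
σ₀² = 5.60² = 31.36, σ² = 3.83² = 14.6689; σ² + n·σ₀² = 14.6689 + 3·31.36 = 108.7489.
Posterior mean = (μ₀/σ₀² + n·x̄/σ²)/(1/σ₀² + n/σ²) = (σ²·μ₀ + σ₀²·n·x̄)/(σ² + n·σ₀²) = (14.6689·25.96 + 31.36·79.19)/108.7489 = 2864.203044/108.7489 = 26.3378.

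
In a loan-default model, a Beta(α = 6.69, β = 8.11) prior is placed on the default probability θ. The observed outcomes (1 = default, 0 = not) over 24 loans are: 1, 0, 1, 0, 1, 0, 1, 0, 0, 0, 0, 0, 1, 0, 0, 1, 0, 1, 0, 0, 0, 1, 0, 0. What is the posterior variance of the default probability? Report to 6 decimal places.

The Beta prior is conjugate to a Binomial/Bernoulli likelihood; the update adds successes to α and failures to β.
Posterior: Beta(α+k, β+n−k) = Beta(6.69+8, 8.11+16) = Beta(14.69, 24.11).
Var = αβ/((α+β)²(α+β+1)) = 14.69·24.11/(38.80²·39.80) = 0.005911.

0.005911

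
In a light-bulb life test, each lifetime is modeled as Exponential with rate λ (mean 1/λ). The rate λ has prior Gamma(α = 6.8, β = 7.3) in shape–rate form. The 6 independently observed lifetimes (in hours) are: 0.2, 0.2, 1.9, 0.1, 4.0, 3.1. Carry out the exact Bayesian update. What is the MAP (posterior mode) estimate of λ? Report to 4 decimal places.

0.7024

With a Gamma(shape α, rate β) prior on the exponential rate λ, the posterior after n observations with total T = Σxᵢ is Gamma(α+n, β+T).
Sum of observations T = 9.5 hours; n = 6.
Posterior: Gamma(6.8+6, 7.3+9.5) = Gamma(12.8, 16.8).
Mode = (α−1)/β = 0.7024.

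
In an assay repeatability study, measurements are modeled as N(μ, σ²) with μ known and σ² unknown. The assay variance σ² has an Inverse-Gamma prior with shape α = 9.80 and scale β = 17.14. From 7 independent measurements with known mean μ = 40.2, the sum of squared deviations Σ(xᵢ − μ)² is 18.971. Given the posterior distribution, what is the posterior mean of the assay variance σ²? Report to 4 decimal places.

With known mean μ and an Inverse-Gamma(α, β) prior on σ², the Normal likelihood is conjugate: posterior is Inv-Gamma(α + n/2, β + Σ(xᵢ−μ)²/2).
Posterior: Inv-Gamma(9.80 + 7/2, 17.14 + 18.971/2) = Inv-Gamma(13.30, 26.6255).
E[σ²|data] = β/(α−1) = 26.6255/12.30 = 2.1647.

2.1647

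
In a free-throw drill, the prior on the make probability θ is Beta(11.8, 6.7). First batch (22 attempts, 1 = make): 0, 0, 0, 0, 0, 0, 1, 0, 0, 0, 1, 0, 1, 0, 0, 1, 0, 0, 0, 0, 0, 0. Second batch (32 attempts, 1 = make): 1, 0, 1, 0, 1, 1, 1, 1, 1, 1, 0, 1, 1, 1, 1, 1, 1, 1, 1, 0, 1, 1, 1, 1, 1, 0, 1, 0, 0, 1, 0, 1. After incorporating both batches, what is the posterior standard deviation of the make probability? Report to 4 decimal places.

0.0580

The Beta prior is conjugate to a Binomial/Bernoulli likelihood; the update adds successes to α and failures to β.
After batch 1: Beta(11.8+4, 6.7+18) = Beta(15.8, 24.7).
After batch 2: Beta(15.8+24, 24.7+8) = Beta(39.8, 32.7).
Var = αβ/((α+β)²(α+β+1)) = 39.8·32.7/(72.5²·73.5) = 0.00336874; SD = √0.00336874 = 0.0580.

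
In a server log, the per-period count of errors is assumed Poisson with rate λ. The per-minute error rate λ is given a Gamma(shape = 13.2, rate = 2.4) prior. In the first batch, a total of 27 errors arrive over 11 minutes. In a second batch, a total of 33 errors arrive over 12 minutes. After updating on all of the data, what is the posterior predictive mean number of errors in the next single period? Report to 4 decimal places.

With a Gamma(shape α, rate β) prior, the Poisson likelihood is conjugate: the posterior is Gamma(α + ΣXᵢ, β + n).
After batch 1: Gamma(α+S, β+n) = Gamma(13.2+27, 2.4+11) = Gamma(40.2, 13.4).
After batch 2: Gamma(α+S, β+n) = Gamma(40.2+33, 13.4+12) = Gamma(73.2, 25.4).
The predictive distribution for one future period is NegBinom with mean α/β = 2.8819.

2.8819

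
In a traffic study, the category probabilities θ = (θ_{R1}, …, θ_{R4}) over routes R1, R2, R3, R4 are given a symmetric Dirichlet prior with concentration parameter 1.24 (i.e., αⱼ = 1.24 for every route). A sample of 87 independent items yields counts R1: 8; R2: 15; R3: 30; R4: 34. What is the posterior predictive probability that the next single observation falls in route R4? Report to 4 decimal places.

0.3832

The Dirichlet prior is conjugate to the Multinomial likelihood: each posterior αⱼ = prior αⱼ + observed count nⱼ.
Posterior concentration: (9.24, 16.24, 31.24, 35.24), total = 91.96.
P(next = R4 | data) = α_{R4}/Σα = 0.3832.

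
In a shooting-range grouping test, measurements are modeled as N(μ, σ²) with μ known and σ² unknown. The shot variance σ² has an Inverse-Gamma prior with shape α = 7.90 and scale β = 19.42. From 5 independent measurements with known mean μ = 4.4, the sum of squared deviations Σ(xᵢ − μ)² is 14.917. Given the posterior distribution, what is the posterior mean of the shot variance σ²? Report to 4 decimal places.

2.8594

With known mean μ and an Inverse-Gamma(α, β) prior on σ², the Normal likelihood is conjugate: posterior is Inv-Gamma(α + n/2, β + Σ(xᵢ−μ)²/2).
Posterior: Inv-Gamma(7.90 + 5/2, 19.42 + 14.917/2) = Inv-Gamma(10.40, 26.8785).
E[σ²|data] = β/(α−1) = 26.8785/9.40 = 2.8594.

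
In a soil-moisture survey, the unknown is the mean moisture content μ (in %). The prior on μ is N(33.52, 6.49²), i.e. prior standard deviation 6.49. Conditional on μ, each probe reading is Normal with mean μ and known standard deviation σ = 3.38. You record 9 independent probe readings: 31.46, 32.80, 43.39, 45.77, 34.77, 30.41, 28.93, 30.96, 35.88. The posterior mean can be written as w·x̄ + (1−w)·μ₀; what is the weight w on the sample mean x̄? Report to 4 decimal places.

For Normal data with known variance σ², a Normal(μ₀, σ₀²) prior on μ is conjugate. Posterior precision = 1/σ₀² + n/σ²; posterior mean is the precision-weighted average of μ₀ and x̄.
σ₀² = 6.49² = 42.1201, σ² = 3.38² = 11.4244. Prior precision 1/σ₀² = 1/42.1201; data precision n/σ² = 9/11.4244.
w = (n/σ²)/(1/σ₀² + n/σ²) = n·σ₀²/(σ² + n·σ₀²) = 9·42.1201/(11.4244 + 9·42.1201) = 379.0809/390.5053 = 0.9707.

0.9707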